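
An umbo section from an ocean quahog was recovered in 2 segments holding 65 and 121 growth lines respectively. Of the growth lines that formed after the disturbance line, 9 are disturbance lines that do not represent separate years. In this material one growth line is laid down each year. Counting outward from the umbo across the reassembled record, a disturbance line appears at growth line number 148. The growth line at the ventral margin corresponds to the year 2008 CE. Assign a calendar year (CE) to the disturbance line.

Total growth lines = 65 + 121 = 186.
Between growth line 148 and the ventral margin there are 186 − 148 = 38 growth lines.
Excluding 9 false growth lines: 38 − 9 = 29.
The growth line at the ventral margin is 2008 CE, so the disturbance line dates to 2008 − 29 = 1979 CE.

1979 CE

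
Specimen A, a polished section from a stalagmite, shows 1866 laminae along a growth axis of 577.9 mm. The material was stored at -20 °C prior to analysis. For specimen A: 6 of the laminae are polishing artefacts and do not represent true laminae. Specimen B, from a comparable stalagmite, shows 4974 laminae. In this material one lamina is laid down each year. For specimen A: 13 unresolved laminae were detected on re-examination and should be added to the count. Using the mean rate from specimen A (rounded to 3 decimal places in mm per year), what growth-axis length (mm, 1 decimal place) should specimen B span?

Specimen A: correcting the raw count gives 1866 − 6 + 13 = 1873 true laminae.
A: Mean rate = 577.9 mm / 1873 years ≈ 0.309 mm/year.
B's length ≈ 0.309 × 4974 = 1537.0 mm.

1537.0 mm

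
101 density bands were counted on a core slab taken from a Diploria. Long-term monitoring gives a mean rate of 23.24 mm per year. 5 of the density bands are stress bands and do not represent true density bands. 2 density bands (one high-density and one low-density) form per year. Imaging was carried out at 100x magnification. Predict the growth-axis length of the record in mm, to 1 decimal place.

Correcting the raw count gives 101 − 5 = 96 true density bands.
With 2 density bands per year, 96 / 2 = 48 years.
48 years at 23.24 mm/year gives 23.24 × 48 = 1115.5 mm.

1115.5 mm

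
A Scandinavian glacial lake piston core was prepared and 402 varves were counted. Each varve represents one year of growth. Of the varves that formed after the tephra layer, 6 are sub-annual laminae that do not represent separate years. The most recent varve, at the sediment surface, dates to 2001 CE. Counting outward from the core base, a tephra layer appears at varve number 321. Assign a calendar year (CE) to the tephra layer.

1926 CE

The tephra layer sits at varve 321 from the core base, so 402 − 321 = 81 varves formed after it.
Removing the 6 false varves leaves 81 − 6 = 75 true varves beyond the tephra layer.
Counting back 75 years from 2001 CE places the tephra layer in 2001 − 75 = 1926 CE.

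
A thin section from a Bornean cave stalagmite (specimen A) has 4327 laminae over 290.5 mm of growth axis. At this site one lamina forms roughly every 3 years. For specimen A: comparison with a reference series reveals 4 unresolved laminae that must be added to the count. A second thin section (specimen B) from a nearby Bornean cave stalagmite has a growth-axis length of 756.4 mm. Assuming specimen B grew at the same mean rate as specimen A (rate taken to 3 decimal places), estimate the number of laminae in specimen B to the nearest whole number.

Specimen A: correcting the raw count gives 4327 + 4 = 4331 true laminae.
Specimen A: 4331 laminae at 3 years each span 4331 × 3 = 12993 years.
A: Extension rate ≈ 290.5 / 12993 = 0.022 mm/yr.
For B, 756.4 / 0.022 = 34381.82 years; at 3 years per lamina that is 34381.82 / 3 ≈ 11461 laminae.

11461 laminae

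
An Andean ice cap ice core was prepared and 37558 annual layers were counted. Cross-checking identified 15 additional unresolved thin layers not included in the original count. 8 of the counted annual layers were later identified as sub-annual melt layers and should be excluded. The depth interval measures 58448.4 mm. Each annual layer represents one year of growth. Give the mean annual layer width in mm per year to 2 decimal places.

Correcting the raw count gives 37558 − 8 + 15 = 37565 true annual layers.
Extension rate ≈ 58448.4 / 37565 = 1.56 mm per year.

1.56 mm per year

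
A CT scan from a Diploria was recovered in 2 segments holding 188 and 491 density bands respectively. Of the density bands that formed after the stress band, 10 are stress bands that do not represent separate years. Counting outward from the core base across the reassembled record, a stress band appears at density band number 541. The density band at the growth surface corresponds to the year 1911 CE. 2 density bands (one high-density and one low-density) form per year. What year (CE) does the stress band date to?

1847 CE

Total density bands = 188 + 491 = 679.
679 − 541 = 138 density bands lie beyond the stress band toward the growth surface.
Excluding 10 false density bands: 138 − 10 = 128.
128 density bands at 2 per year is 128 / 2 = 64 years.
1911 − 64 = 1847 CE.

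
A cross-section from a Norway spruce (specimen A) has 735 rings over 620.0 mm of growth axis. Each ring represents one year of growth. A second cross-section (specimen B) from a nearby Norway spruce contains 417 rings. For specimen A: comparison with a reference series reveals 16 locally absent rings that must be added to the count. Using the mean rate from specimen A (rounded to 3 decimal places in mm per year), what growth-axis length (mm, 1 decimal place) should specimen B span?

Specimen A: adjusted count: 735 + 16 = 751 rings.
A: Extension rate ≈ 620.0 / 751 = 0.826 mm/yr.
For B, 0.826 mm/year × 417 years = 344.4 mm.

344.4 mm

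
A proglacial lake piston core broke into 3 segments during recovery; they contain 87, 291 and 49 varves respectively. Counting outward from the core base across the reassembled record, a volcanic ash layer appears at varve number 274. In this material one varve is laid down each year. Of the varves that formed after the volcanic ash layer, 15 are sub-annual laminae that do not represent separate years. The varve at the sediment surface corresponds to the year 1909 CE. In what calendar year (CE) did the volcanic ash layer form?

1771 CE

Total varves = 87 + 291 + 49 = 427.
The volcanic ash layer sits at varve 274 from the core base, so 427 − 274 = 153 varves formed after it.
153 − 15 false = 138 true varves after the volcanic ash layer.
1909 − 138 = 1771 CE.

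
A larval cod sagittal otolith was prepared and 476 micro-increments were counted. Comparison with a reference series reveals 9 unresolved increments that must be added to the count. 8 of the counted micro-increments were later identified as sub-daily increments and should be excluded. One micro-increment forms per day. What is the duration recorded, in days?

477 d

After corrections the count is 476 − 8 + 9 = 477 micro-increments.
With a one-to-one micro-increment periodicity this is 477 days.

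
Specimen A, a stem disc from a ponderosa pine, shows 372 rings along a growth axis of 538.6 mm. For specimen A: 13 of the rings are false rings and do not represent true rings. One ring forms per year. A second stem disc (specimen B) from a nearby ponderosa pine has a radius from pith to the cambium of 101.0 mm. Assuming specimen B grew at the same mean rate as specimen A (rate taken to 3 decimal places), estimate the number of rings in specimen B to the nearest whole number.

67 rings

Specimen A: true ring count = 372 − 13 = 359.
A: Mean rate = 538.6 mm / 359 years ≈ 1.500 mm/yr.
For B, 101.0 / 1.500 = 67.33 years ≈ 67 rings.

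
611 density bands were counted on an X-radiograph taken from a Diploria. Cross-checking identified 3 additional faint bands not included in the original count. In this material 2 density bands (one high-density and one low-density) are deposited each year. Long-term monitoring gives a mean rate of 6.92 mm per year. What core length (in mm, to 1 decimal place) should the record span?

True density band count = 611 + 3 = 614.
614 density bands at 2 per year is 614 / 2 = 307 years.
307 years at 6.92 mm/year gives 6.92 × 307 = 2124.4 mm.

2124.4 mm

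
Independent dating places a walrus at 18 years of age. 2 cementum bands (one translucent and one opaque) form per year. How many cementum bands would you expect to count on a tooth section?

36 cementum bands

With 2 cementum bands per year, 18 years would produce 18 × 2 = 36 cementum bands.
So 36 cementum bands should be present.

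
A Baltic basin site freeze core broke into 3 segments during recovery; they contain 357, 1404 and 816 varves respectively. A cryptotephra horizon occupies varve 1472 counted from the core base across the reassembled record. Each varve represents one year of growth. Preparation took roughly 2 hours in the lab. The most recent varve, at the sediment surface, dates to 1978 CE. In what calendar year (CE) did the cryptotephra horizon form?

Total varves = 357 + 1404 + 816 = 2577.
The cryptotephra horizon sits at varve 1472 from the core base, so 2577 − 1472 = 1105 varves formed after it.
The varve at the sediment surface is 1978 CE, so the cryptotephra horizon dates to 1978 − 1105 = 873 CE.

873 CE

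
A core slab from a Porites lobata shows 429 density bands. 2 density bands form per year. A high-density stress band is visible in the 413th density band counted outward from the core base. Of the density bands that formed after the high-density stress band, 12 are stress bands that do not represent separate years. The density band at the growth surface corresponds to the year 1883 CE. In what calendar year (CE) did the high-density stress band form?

1881 CE

The high-density stress band sits at density band 413 from the core base, so 429 − 413 = 16 density bands formed after it.
Excluding 12 false density bands: 16 − 12 = 4.
4 density bands at 2 per year is 4 / 2 = 2 years.
The density band at the growth surface is 1883 CE, so the high-density stress band dates to 1883 − 2 = 1881 CE.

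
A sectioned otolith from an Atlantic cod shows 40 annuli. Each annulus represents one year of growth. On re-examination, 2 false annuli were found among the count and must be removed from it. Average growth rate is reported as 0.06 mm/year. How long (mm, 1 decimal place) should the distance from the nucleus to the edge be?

Correcting the raw count gives 40 − 2 = 38 true annuli.
Predicted length = 0.06 mm/year × 38 years = 2.3 mm.

2.3 mm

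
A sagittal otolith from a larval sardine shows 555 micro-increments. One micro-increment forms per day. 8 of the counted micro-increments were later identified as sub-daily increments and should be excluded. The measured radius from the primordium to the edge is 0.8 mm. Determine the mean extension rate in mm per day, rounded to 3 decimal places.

Adjusted count: 555 − 8 = 547 micro-increments.
Extension rate ≈ 0.8 / 547 = 0.001 mm per day.

0.001 mm per day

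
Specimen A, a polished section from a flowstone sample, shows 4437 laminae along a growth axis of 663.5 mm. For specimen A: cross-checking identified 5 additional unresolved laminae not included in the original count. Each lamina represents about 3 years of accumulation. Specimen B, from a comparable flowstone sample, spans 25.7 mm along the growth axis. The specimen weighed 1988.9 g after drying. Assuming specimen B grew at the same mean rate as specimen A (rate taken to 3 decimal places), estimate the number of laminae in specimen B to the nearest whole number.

Specimen A: correcting the raw count gives 4437 + 5 = 4442 true laminae.
Specimen A: 4442 laminae at 3 years each span 4442 × 3 = 13326 years.
A: 663.5 mm over 13326 years gives 663.5 / 13326 ≈ 0.050 mm per year.
B spans 25.7 / 0.050 = 514.00 years; at 3 years per lamina that is 514.00 / 3 ≈ 171 laminae.

171 laminae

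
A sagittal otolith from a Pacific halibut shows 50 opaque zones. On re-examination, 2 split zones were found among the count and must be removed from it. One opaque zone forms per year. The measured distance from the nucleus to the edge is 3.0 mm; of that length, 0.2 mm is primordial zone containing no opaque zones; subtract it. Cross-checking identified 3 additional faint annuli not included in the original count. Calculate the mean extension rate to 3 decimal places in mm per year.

After corrections the count is 50 − 2 + 3 = 51 opaque zones.
Removing the 0.2 mm offcut leaves 3.0 − 0.2 = 2.8 mm.
Extension rate ≈ 2.8 / 51 = 0.055 mm per year.

0.055 mm per year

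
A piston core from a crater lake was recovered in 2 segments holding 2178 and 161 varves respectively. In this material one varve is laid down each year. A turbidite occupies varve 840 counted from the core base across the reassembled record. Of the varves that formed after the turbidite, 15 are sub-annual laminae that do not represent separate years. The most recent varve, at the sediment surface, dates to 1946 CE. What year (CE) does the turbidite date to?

462 CE

Total varves = 2178 + 161 = 2339.
2339 − 840 = 1499 varves lie beyond the turbidite toward the sediment surface.
Removing the 15 false varves leaves 1499 − 15 = 1484 true varves beyond the turbidite.
The varve at the sediment surface is 1946 CE, so the turbidite dates to 1946 − 1484 = 462 CE.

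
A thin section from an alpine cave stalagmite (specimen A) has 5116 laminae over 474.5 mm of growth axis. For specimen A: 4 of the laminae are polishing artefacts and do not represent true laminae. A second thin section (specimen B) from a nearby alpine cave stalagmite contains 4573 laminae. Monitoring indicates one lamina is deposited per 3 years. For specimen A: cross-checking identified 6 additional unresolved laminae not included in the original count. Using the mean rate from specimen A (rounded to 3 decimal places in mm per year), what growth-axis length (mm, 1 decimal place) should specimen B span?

Specimen A: after corrections the count is 5116 − 4 + 6 = 5118 laminae.
Specimen A: multiplying by 3 years per lamina: 5118 × 3 = 15354 years.
A: Extension rate ≈ 474.5 / 15354 = 0.031 mm per year.
Specimen B: 4573 laminae at 3 years each span 4573 × 3 = 13719 years. Length of B = 0.031 × 13719 = 425.3 mm.

425.3 mm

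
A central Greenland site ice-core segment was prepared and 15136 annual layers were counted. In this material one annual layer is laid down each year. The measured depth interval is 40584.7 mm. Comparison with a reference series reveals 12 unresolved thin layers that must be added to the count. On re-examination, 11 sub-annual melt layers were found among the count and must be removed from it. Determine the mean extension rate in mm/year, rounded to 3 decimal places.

2.681 mm/year

After corrections the count is 15136 − 11 + 12 = 15137 annual layers.
Extension rate ≈ 40584.7 / 15137 = 2.681 mm/year.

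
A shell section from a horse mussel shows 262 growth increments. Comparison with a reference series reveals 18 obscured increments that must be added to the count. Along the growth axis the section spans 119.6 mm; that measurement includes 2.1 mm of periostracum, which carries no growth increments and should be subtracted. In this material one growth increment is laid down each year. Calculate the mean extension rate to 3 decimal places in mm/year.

After corrections the count is 262 + 18 = 280 growth increments.
Net length = 119.6 − 2.1 = 117.5 mm.
Extension rate ≈ 117.5 / 280 = 0.420 mm/year.

0.420 mm/year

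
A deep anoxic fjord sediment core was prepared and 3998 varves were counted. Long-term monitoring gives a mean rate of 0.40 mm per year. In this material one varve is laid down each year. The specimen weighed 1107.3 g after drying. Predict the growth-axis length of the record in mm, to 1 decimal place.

1599.2 mm

3998 years of growth are recorded.
Length ≈ 0.40 × 3998 = 1599.2 mm.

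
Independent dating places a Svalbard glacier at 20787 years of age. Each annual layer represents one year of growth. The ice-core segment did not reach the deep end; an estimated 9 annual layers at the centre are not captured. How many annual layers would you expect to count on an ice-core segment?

20778 annual layers

Expected annual layers over 20787 years: 20787.
20787 − 9 missed = 20778 annual layers expected in the prepared section.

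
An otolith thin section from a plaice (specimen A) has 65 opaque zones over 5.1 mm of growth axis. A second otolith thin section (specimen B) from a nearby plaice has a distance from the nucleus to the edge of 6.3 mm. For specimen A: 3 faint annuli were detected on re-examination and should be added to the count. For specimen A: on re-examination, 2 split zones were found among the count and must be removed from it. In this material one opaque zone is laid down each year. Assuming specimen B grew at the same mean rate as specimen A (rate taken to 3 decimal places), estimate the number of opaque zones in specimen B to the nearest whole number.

82 opaque zones

Specimen A: correcting the raw count gives 65 − 2 + 3 = 66 true opaque zones.
A: Mean rate = 5.1 mm / 66 years ≈ 0.077 mm/year.
For B, 6.3 / 0.077 = 81.82 years ≈ 82 opaque zones.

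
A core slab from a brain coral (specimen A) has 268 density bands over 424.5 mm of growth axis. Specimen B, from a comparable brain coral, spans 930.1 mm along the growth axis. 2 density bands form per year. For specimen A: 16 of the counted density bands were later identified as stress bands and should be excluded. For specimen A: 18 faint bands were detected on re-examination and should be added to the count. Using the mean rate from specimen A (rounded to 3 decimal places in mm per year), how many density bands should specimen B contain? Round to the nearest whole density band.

Specimen A: after corrections the count is 268 − 16 + 18 = 270 density bands.
Specimen A: dividing by 2 density bands per year: 270 / 2 = 135 years.
A: Extension rate ≈ 424.5 / 135 = 3.144 mm per year.
For B, 930.1 / 3.144 = 295.83 years; at 2 density bands per year that is 295.83 × 2 ≈ 592 density bands.

592 density bands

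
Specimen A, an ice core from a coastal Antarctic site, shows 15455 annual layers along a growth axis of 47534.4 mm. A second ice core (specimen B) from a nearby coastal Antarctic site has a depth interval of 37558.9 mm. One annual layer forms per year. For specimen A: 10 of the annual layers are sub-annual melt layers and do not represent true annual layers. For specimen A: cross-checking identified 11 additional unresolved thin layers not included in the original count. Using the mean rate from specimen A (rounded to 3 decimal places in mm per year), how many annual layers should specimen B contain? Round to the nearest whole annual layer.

12214 annual layers

Specimen A: true annual layer count = 15455 − 10 + 11 = 15456.
A: 47534.4 mm over 15456 years gives 47534.4 / 15456 ≈ 3.075 mm per year.
B spans 37558.9 / 3.075 = 12214.28 years ≈ 12214 annual layers.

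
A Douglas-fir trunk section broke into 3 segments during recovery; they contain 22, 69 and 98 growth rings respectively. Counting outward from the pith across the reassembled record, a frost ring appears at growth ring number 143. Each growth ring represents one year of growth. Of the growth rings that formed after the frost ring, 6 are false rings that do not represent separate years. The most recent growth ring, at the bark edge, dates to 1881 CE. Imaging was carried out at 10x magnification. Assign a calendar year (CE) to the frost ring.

1841 CE

Total growth rings = 22 + 69 + 98 = 189.
Between growth ring 143 and the bark edge there are 189 − 143 = 46 growth rings.
Excluding 6 false growth rings: 46 − 6 = 40.
1881 − 40 = 1841 CE.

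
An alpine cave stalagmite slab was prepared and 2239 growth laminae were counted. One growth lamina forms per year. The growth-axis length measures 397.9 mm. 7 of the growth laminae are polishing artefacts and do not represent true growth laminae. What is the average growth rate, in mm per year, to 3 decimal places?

True growth lamina count = 2239 − 7 = 2232.
397.9 mm over 2232 years gives 397.9 / 2232 ≈ 0.178 mm per year.

0.178 mm per year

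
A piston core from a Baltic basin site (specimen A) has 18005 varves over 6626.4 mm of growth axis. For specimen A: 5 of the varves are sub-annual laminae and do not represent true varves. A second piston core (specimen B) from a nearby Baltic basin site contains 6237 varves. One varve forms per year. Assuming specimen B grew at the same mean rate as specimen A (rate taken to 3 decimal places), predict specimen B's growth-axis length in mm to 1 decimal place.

2295.2 mm

Specimen A: correcting the raw count gives 18005 − 5 = 18000 true varves.
A: Extension rate ≈ 6626.4 / 18000 = 0.368 mm/yr.
Length of B = 0.368 × 6237 = 2295.2 mm.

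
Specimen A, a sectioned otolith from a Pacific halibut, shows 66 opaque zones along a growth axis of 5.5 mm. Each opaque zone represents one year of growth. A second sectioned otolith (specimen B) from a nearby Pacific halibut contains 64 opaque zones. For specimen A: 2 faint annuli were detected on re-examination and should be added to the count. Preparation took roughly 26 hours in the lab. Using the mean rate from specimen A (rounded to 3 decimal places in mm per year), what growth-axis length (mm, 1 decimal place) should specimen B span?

5.2 mm

Specimen A: after corrections the count is 66 + 2 = 68 opaque zones.
A: Extension rate ≈ 5.5 / 68 = 0.081 mm/year.
B's length ≈ 0.081 × 64 = 5.2 mm.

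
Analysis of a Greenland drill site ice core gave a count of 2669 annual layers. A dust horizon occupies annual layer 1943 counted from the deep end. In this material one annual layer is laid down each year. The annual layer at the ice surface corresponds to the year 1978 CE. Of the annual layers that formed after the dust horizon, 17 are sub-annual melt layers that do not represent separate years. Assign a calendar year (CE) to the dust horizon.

2669 − 1943 = 726 annual layers lie beyond the dust horizon toward the ice surface.
Removing the 17 false annual layers leaves 726 − 17 = 709 true annual layers beyond the dust horizon.
The annual layer at the ice surface is 1978 CE, so the dust horizon dates to 1978 − 709 = 1269 CE.

1269 CE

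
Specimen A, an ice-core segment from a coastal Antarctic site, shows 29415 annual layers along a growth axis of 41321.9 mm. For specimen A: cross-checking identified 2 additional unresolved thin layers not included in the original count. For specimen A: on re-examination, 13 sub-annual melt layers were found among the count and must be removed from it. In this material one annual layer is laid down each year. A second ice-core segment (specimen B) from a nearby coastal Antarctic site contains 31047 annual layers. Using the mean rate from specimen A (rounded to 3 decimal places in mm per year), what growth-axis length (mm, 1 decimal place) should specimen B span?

43621.0 mm

Specimen A: after corrections the count is 29415 − 13 + 2 = 29404 annual layers.
A: Extension rate ≈ 41321.9 / 29404 = 1.405 mm/yr.
For B, 1.405 mm/year × 31047 years = 43621.0 mm.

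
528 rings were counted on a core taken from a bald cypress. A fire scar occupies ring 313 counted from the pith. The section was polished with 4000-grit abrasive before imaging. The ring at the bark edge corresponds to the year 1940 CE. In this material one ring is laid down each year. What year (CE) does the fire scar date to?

528 − 313 = 215 rings lie beyond the fire scar toward the bark edge.
1940 − 215 = 1725 CE.

1725 CE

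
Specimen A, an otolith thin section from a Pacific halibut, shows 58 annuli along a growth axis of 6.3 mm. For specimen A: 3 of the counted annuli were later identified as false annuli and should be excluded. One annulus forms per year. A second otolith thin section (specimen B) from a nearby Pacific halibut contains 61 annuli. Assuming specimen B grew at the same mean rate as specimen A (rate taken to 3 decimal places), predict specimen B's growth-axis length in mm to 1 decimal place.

Specimen A: adjusted count: 58 − 3 = 55 annuli.
A: Extension rate ≈ 6.3 / 55 = 0.115 mm per year.
Length of B = 0.115 × 61 = 7.0 mm.

7.0 mm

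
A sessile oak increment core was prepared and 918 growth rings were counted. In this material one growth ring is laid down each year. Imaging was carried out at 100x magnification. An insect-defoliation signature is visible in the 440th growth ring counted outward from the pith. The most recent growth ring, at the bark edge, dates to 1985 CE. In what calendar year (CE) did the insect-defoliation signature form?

The insect-defoliation signature sits at growth ring 440 from the pith, so 918 − 440 = 478 growth rings formed after it.
The growth ring at the bark edge is 1985 CE, so the insect-defoliation signature dates to 1985 − 478 = 1507 CE.

1507 CE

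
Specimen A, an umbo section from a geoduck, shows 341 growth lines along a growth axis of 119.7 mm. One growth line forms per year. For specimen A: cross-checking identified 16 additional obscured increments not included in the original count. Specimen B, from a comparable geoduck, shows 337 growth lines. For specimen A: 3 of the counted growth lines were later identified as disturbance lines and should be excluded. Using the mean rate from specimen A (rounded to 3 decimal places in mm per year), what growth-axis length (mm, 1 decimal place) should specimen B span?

Specimen A: after corrections the count is 341 − 3 + 16 = 354 growth lines.
A: 119.7 mm over 354 years gives 119.7 / 354 ≈ 0.338 mm/year.
B's length ≈ 0.338 × 337 = 113.9 mm.

113.9 mm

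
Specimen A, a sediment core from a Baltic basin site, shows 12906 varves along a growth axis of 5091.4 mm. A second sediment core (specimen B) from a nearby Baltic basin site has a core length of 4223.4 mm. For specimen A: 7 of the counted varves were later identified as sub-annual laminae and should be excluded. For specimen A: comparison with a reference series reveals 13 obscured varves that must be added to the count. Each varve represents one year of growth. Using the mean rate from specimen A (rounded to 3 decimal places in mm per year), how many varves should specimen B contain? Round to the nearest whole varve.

Specimen A: adjusted count: 12906 − 7 + 13 = 12912 varves.
A: 5091.4 mm over 12912 years gives 5091.4 / 12912 ≈ 0.394 mm per year.
Specimen B: 4223.4 mm / 0.394 mm per year = 10719.29 years ≈ 10719 varves.

10719 varves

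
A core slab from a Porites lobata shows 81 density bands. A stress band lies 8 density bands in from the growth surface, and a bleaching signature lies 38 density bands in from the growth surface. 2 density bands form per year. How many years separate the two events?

15 yr

Separation: 38 − 8 = 30 density bands.
With 2 density bands per year, 30 / 2 = 15 years.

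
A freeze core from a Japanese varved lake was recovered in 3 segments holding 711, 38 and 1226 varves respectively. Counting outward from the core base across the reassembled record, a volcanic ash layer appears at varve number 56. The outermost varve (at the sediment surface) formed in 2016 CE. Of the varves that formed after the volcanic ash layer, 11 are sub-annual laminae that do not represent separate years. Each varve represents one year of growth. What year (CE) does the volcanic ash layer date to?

108 CE

Total varves = 711 + 38 + 1226 = 1975.
1975 − 56 = 1919 varves lie beyond the volcanic ash layer toward the sediment surface.
Removing the 11 false varves leaves 1919 − 11 = 1908 true varves beyond the volcanic ash layer.
Counting back 1908 years from 2016 CE places the volcanic ash layer in 2016 − 1908 = 108 CE.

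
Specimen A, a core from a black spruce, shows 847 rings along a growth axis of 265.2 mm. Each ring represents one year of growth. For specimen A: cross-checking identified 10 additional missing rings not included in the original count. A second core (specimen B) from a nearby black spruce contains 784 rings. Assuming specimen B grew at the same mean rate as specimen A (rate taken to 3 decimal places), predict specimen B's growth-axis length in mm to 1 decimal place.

242.3 mm

Specimen A: true ring count = 847 + 10 = 857.
A: Extension rate ≈ 265.2 / 857 = 0.309 mm per year.
For B, 0.309 mm/year × 784 years = 242.3 mm.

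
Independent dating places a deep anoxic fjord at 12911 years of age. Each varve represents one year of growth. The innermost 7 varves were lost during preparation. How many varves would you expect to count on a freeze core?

12904 varves

At one varve per year, 12911 years correspond to 12911 varves.
Less the 7 uncaptured varves: 12911 − 7 = 12904.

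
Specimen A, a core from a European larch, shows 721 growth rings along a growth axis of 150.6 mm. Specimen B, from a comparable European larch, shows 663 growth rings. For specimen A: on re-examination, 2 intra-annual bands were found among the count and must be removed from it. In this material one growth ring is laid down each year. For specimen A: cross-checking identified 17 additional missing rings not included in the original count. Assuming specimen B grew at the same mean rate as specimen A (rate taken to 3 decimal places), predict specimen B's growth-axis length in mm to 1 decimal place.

135.9 mm

Specimen A: after corrections the count is 721 − 2 + 17 = 736 growth rings.
A: Extension rate ≈ 150.6 / 736 = 0.205 mm/year.
Length of B = 0.205 × 663 = 135.9 mm.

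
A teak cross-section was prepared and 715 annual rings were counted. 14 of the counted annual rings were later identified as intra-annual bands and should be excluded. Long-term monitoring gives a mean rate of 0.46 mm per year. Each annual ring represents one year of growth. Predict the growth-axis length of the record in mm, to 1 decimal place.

322.5 mm

Correcting the raw count gives 715 − 14 = 701 true annual rings.
701 years at 0.46 mm/year gives 0.46 × 701 = 322.5 mm.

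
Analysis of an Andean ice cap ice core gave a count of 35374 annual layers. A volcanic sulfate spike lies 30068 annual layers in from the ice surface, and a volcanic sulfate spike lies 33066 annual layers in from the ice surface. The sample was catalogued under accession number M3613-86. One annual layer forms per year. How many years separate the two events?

The two markers are separated by 33066 − 30068 = 2998 annual layers.
That is 2998 years at one annual layer per year.

2998 years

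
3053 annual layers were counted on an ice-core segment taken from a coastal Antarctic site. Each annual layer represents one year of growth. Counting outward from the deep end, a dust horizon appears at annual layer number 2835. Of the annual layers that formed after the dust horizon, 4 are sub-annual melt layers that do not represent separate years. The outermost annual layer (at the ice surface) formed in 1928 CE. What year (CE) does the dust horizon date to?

1714 CE

Between annual layer 2835 and the ice surface there are 3053 − 2835 = 218 annual layers.
Excluding 4 false annual layers: 218 − 4 = 214.
The annual layer at the ice surface is 1928 CE, so the dust horizon dates to 1928 − 214 = 1714 CE.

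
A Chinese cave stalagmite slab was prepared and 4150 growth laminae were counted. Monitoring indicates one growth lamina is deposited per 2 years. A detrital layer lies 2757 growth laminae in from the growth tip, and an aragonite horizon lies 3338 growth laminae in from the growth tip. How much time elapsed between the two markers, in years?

1162 years

Separation: 3338 − 2757 = 581 growth laminae.
Multiplying by 2 years per growth lamina: 581 × 2 = 1162 years.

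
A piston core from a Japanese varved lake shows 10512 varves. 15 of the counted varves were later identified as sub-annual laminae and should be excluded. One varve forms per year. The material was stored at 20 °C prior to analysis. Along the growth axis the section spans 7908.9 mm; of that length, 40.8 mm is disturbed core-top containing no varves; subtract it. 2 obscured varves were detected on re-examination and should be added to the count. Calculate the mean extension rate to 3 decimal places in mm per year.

0.749 mm per year

Adjusted count: 10512 − 15 + 2 = 10499 varves.
The growth record spans 7908.9 − 40.8 = 7868.1 mm.
7868.1 mm over 10499 years gives 7868.1 / 10499 ≈ 0.749 mm per year.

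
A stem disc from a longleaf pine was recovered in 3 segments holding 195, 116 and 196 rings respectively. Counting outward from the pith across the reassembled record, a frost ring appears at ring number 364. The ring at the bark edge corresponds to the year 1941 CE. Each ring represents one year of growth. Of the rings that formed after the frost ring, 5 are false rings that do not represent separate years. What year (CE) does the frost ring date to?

1803 CE

Total rings = 195 + 116 + 196 = 507.
Between ring 364 and the bark edge there are 507 − 364 = 143 rings.
Excluding 5 false rings: 143 − 5 = 138.
The ring at the bark edge is 1941 CE, so the frost ring dates to 1941 − 138 = 1803 CE.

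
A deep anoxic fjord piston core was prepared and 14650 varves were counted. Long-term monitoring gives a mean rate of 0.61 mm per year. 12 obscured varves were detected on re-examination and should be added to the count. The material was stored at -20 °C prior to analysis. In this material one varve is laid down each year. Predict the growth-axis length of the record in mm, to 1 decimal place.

8943.8 mm

Adjusted count: 14650 + 12 = 14662 varves.
Predicted length = 0.61 mm/year × 14662 years = 8943.8 mm.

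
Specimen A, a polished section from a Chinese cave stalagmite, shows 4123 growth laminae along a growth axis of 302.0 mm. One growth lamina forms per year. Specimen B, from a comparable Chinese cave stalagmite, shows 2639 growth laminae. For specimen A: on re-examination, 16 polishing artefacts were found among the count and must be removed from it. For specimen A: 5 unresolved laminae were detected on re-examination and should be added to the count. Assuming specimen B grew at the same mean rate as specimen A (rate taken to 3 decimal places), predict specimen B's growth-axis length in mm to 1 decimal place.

192.6 mm

Specimen A: true growth lamina count = 4123 − 16 + 5 = 4112.
A: 302.0 mm over 4112 years gives 302.0 / 4112 ≈ 0.073 mm per year.
Length of B = 0.073 × 2639 = 192.6 mm.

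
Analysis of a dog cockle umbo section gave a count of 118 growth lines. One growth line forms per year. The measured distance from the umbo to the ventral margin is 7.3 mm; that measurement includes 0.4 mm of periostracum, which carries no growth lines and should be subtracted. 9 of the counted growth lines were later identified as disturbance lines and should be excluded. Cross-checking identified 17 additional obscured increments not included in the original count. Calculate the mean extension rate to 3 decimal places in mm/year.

0.055 mm/year

Correcting the raw count gives 118 − 9 + 17 = 126 true growth lines.
Net length = 7.3 − 0.4 = 6.9 mm.
6.9 mm over 126 years gives 6.9 / 126 ≈ 0.055 mm/year.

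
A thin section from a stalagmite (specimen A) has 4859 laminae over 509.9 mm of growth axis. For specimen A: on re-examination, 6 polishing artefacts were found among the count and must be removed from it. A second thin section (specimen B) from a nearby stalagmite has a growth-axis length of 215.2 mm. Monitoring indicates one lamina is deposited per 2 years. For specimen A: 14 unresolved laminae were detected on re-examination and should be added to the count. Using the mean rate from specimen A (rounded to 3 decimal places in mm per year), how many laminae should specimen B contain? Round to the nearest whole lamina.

Specimen A: correcting the raw count gives 4859 − 6 + 14 = 4867 true laminae.
Specimen A: at 2 years per lamina, 4867 × 2 = 9734 years.
A: 509.9 mm over 9734 years gives 509.9 / 9734 ≈ 0.052 mm/yr.
For B, 215.2 / 0.052 = 4138.46 years; at 2 years per lamina that is 4138.46 / 2 ≈ 2069 laminae.

2069 laminae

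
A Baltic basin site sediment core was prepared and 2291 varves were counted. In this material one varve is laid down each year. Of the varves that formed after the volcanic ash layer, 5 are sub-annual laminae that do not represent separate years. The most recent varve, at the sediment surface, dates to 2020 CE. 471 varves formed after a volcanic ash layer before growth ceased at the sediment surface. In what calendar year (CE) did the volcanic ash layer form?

1554 CE

There are 471 varves younger than the volcanic ash layer.
Excluding 5 false varves: 471 − 5 = 466.
Counting back 466 years from 2020 CE places the volcanic ash layer in 2020 − 466 = 1554 CE.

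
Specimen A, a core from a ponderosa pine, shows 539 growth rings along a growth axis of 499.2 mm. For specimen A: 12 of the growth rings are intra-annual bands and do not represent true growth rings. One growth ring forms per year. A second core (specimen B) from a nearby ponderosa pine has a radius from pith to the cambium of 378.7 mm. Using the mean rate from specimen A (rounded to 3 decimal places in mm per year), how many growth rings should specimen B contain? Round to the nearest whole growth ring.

400 growth rings

Specimen A: true growth ring count = 539 − 12 = 527.
A: Mean rate = 499.2 mm / 527 years ≈ 0.947 mm/yr.
For B, 378.7 / 0.947 = 399.89 years ≈ 400 growth rings.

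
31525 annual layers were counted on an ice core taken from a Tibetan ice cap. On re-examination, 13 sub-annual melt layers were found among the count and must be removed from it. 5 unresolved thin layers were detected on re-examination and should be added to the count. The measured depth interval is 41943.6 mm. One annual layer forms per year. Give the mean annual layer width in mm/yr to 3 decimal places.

True annual layer count = 31525 − 13 + 5 = 31517.
41943.6 mm over 31517 years gives 41943.6 / 31517 ≈ 1.331 mm/yr.

1.331 mm/yr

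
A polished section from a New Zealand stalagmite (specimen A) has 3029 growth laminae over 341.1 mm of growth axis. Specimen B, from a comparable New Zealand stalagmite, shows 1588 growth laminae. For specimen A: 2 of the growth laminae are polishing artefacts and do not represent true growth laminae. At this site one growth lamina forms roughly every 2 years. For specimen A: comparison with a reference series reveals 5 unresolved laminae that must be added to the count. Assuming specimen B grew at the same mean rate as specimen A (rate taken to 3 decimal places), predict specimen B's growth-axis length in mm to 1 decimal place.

Specimen A: true growth lamina count = 3029 − 2 + 5 = 3032.
Specimen A: at 2 years per growth lamina, 3032 × 2 = 6064 years.
A: Mean rate = 341.1 mm / 6064 years ≈ 0.056 mm/year.
Specimen B: 1588 growth laminae at 2 years each span 1588 × 2 = 3176 years. B's length ≈ 0.056 × 3176 = 177.9 mm.

177.9 mm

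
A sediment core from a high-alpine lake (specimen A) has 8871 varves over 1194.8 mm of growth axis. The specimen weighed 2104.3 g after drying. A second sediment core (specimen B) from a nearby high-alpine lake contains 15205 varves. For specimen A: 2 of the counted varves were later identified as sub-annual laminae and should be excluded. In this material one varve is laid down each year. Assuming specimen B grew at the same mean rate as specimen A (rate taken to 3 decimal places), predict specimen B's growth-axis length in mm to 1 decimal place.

2052.7 mm

Specimen A: correcting the raw count gives 8871 − 2 = 8869 true varves.
A: Extension rate ≈ 1194.8 / 8869 = 0.135 mm/yr.
For B, 0.135 mm/year × 15205 years = 2052.7 mm.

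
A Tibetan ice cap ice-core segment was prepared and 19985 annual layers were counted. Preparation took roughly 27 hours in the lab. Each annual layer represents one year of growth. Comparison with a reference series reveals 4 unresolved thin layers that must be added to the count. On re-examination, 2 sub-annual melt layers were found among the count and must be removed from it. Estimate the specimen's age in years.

19987 years

Correcting the raw count gives 19985 − 2 + 4 = 19987 true annual layers.
With a one-to-one annual layer periodicity this is 19987 years.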